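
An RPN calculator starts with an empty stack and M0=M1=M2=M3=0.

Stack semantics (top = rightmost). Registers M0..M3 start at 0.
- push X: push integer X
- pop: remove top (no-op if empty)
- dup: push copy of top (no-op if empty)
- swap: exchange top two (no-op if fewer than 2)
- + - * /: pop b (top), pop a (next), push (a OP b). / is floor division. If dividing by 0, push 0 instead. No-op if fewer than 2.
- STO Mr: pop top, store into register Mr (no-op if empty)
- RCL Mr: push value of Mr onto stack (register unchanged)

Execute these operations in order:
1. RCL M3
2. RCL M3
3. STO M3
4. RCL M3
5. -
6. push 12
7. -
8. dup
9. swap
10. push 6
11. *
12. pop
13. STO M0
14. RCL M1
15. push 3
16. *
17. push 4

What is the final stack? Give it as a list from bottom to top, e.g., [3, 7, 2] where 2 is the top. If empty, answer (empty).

Answer: [0, 4]

Derivation:
After op 1 (RCL M3): stack=[0] mem=[0,0,0,0]
After op 2 (RCL M3): stack=[0,0] mem=[0,0,0,0]
After op 3 (STO M3): stack=[0] mem=[0,0,0,0]
After op 4 (RCL M3): stack=[0,0] mem=[0,0,0,0]
After op 5 (-): stack=[0] mem=[0,0,0,0]
After op 6 (push 12): stack=[0,12] mem=[0,0,0,0]
After op 7 (-): stack=[-12] mem=[0,0,0,0]
After op 8 (dup): stack=[-12,-12] mem=[0,0,0,0]
After op 9 (swap): stack=[-12,-12] mem=[0,0,0,0]
After op 10 (push 6): stack=[-12,-12,6] mem=[0,0,0,0]
After op 11 (*): stack=[-12,-72] mem=[0,0,0,0]
After op 12 (pop): stack=[-12] mem=[0,0,0,0]
After op 13 (STO M0): stack=[empty] mem=[-12,0,0,0]
After op 14 (RCL M1): stack=[0] mem=[-12,0,0,0]
After op 15 (push 3): stack=[0,3] mem=[-12,0,0,0]
After op 16 (*): stack=[0] mem=[-12,0,0,0]
After op 17 (push 4): stack=[0,4] mem=[-12,0,0,0]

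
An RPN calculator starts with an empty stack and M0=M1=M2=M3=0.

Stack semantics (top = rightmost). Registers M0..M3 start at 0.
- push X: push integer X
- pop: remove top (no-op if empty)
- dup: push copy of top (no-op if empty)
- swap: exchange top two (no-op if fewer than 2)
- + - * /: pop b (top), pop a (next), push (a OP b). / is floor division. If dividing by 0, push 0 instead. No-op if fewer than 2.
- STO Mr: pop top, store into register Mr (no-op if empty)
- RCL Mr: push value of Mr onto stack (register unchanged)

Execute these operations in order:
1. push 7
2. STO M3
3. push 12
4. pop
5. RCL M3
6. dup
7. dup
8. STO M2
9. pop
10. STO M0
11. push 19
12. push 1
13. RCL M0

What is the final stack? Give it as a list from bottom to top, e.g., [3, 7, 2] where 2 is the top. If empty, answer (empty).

After op 1 (push 7): stack=[7] mem=[0,0,0,0]
After op 2 (STO M3): stack=[empty] mem=[0,0,0,7]
After op 3 (push 12): stack=[12] mem=[0,0,0,7]
After op 4 (pop): stack=[empty] mem=[0,0,0,7]
After op 5 (RCL M3): stack=[7] mem=[0,0,0,7]
After op 6 (dup): stack=[7,7] mem=[0,0,0,7]
After op 7 (dup): stack=[7,7,7] mem=[0,0,0,7]
After op 8 (STO M2): stack=[7,7] mem=[0,0,7,7]
After op 9 (pop): stack=[7] mem=[0,0,7,7]
After op 10 (STO M0): stack=[empty] mem=[7,0,7,7]
After op 11 (push 19): stack=[19] mem=[7,0,7,7]
After op 12 (push 1): stack=[19,1] mem=[7,0,7,7]
After op 13 (RCL M0): stack=[19,1,7] mem=[7,0,7,7]

Answer: [19, 1, 7]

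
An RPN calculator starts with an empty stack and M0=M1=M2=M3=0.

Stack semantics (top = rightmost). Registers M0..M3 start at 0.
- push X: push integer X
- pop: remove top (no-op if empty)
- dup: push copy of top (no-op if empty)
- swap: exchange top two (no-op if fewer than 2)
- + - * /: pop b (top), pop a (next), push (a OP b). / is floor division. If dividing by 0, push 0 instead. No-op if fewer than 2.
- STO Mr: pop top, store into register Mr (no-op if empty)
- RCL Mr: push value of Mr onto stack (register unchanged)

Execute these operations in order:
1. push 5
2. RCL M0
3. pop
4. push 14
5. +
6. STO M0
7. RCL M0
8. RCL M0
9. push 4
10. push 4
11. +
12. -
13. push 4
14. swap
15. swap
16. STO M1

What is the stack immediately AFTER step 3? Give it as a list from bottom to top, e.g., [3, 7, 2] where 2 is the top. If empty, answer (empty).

After op 1 (push 5): stack=[5] mem=[0,0,0,0]
After op 2 (RCL M0): stack=[5,0] mem=[0,0,0,0]
After op 3 (pop): stack=[5] mem=[0,0,0,0]

[5]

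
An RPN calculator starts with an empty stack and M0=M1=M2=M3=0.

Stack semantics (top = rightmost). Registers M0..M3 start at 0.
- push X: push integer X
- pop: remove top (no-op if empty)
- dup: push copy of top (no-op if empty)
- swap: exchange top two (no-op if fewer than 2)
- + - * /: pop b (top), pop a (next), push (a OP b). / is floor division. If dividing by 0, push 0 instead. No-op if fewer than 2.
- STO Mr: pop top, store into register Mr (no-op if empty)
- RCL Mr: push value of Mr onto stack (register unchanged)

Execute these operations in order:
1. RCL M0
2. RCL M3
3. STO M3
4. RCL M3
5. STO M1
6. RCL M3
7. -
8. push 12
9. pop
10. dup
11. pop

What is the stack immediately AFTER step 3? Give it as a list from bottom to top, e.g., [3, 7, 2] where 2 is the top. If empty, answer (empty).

After op 1 (RCL M0): stack=[0] mem=[0,0,0,0]
After op 2 (RCL M3): stack=[0,0] mem=[0,0,0,0]
After op 3 (STO M3): stack=[0] mem=[0,0,0,0]

[0]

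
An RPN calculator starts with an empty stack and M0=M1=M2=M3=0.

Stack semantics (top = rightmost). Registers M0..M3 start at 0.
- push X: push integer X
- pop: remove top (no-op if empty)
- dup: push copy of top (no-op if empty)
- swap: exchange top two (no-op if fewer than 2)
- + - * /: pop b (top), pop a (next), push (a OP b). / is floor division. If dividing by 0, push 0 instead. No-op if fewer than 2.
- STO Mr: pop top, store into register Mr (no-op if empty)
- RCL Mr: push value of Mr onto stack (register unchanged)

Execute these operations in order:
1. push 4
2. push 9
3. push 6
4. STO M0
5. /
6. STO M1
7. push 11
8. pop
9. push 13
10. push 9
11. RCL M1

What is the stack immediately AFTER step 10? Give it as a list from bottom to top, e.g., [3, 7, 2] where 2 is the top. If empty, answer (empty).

After op 1 (push 4): stack=[4] mem=[0,0,0,0]
After op 2 (push 9): stack=[4,9] mem=[0,0,0,0]
After op 3 (push 6): stack=[4,9,6] mem=[0,0,0,0]
After op 4 (STO M0): stack=[4,9] mem=[6,0,0,0]
After op 5 (/): stack=[0] mem=[6,0,0,0]
After op 6 (STO M1): stack=[empty] mem=[6,0,0,0]
After op 7 (push 11): stack=[11] mem=[6,0,0,0]
After op 8 (pop): stack=[empty] mem=[6,0,0,0]
After op 9 (push 13): stack=[13] mem=[6,0,0,0]
After op 10 (push 9): stack=[13,9] mem=[6,0,0,0]

[13, 9]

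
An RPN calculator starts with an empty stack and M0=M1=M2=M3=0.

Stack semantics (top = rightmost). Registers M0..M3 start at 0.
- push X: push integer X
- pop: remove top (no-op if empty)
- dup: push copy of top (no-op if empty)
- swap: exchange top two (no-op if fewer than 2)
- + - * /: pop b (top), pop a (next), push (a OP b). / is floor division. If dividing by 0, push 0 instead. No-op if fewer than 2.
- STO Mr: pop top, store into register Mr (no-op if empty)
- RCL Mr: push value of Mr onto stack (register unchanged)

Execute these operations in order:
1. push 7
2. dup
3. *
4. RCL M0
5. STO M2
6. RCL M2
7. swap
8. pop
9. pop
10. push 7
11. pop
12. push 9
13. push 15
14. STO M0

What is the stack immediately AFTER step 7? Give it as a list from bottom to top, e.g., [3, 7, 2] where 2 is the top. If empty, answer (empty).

After op 1 (push 7): stack=[7] mem=[0,0,0,0]
After op 2 (dup): stack=[7,7] mem=[0,0,0,0]
After op 3 (*): stack=[49] mem=[0,0,0,0]
After op 4 (RCL M0): stack=[49,0] mem=[0,0,0,0]
After op 5 (STO M2): stack=[49] mem=[0,0,0,0]
After op 6 (RCL M2): stack=[49,0] mem=[0,0,0,0]
After op 7 (swap): stack=[0,49] mem=[0,0,0,0]

[0, 49]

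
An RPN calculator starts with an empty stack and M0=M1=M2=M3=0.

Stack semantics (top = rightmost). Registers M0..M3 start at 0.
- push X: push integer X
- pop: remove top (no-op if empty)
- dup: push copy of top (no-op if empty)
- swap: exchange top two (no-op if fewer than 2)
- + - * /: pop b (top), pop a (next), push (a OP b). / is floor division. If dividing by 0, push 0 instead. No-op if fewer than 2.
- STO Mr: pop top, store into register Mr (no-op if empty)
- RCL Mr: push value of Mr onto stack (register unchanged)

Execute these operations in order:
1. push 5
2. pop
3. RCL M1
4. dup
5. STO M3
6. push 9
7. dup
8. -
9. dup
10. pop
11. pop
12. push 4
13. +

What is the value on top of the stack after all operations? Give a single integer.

Answer: 4

Derivation:
After op 1 (push 5): stack=[5] mem=[0,0,0,0]
After op 2 (pop): stack=[empty] mem=[0,0,0,0]
After op 3 (RCL M1): stack=[0] mem=[0,0,0,0]
After op 4 (dup): stack=[0,0] mem=[0,0,0,0]
After op 5 (STO M3): stack=[0] mem=[0,0,0,0]
After op 6 (push 9): stack=[0,9] mem=[0,0,0,0]
After op 7 (dup): stack=[0,9,9] mem=[0,0,0,0]
After op 8 (-): stack=[0,0] mem=[0,0,0,0]
After op 9 (dup): stack=[0,0,0] mem=[0,0,0,0]
After op 10 (pop): stack=[0,0] mem=[0,0,0,0]
After op 11 (pop): stack=[0] mem=[0,0,0,0]
After op 12 (push 4): stack=[0,4] mem=[0,0,0,0]
After op 13 (+): stack=[4] mem=[0,0,0,0]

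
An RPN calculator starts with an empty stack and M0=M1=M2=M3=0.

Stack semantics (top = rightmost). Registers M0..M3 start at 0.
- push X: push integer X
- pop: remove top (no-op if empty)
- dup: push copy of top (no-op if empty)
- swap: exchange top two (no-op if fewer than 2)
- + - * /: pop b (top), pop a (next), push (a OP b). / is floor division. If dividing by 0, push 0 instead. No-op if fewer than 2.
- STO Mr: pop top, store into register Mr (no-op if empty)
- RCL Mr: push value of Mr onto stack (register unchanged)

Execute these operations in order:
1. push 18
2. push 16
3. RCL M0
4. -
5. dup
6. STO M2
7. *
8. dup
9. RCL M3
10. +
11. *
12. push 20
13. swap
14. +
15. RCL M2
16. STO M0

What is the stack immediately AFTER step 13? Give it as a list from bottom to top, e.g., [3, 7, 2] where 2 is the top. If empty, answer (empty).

After op 1 (push 18): stack=[18] mem=[0,0,0,0]
After op 2 (push 16): stack=[18,16] mem=[0,0,0,0]
After op 3 (RCL M0): stack=[18,16,0] mem=[0,0,0,0]
After op 4 (-): stack=[18,16] mem=[0,0,0,0]
After op 5 (dup): stack=[18,16,16] mem=[0,0,0,0]
After op 6 (STO M2): stack=[18,16] mem=[0,0,16,0]
After op 7 (*): stack=[288] mem=[0,0,16,0]
After op 8 (dup): stack=[288,288] mem=[0,0,16,0]
After op 9 (RCL M3): stack=[288,288,0] mem=[0,0,16,0]
After op 10 (+): stack=[288,288] mem=[0,0,16,0]
After op 11 (*): stack=[82944] mem=[0,0,16,0]
After op 12 (push 20): stack=[82944,20] mem=[0,0,16,0]
After op 13 (swap): stack=[20,82944] mem=[0,0,16,0]

[20, 82944]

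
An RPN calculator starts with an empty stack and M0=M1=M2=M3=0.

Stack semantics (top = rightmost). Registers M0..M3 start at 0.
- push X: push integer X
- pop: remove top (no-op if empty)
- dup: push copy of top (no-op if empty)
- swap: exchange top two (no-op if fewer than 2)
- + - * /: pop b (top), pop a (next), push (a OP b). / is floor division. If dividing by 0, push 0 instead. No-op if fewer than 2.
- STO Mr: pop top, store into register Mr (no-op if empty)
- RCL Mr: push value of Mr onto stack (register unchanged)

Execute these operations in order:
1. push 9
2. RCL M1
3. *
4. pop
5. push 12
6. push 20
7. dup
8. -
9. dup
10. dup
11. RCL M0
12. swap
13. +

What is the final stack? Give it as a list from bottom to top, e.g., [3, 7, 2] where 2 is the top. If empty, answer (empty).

After op 1 (push 9): stack=[9] mem=[0,0,0,0]
After op 2 (RCL M1): stack=[9,0] mem=[0,0,0,0]
After op 3 (*): stack=[0] mem=[0,0,0,0]
After op 4 (pop): stack=[empty] mem=[0,0,0,0]
After op 5 (push 12): stack=[12] mem=[0,0,0,0]
After op 6 (push 20): stack=[12,20] mem=[0,0,0,0]
After op 7 (dup): stack=[12,20,20] mem=[0,0,0,0]
After op 8 (-): stack=[12,0] mem=[0,0,0,0]
After op 9 (dup): stack=[12,0,0] mem=[0,0,0,0]
After op 10 (dup): stack=[12,0,0,0] mem=[0,0,0,0]
After op 11 (RCL M0): stack=[12,0,0,0,0] mem=[0,0,0,0]
After op 12 (swap): stack=[12,0,0,0,0] mem=[0,0,0,0]
After op 13 (+): stack=[12,0,0,0] mem=[0,0,0,0]

Answer: [12, 0, 0, 0]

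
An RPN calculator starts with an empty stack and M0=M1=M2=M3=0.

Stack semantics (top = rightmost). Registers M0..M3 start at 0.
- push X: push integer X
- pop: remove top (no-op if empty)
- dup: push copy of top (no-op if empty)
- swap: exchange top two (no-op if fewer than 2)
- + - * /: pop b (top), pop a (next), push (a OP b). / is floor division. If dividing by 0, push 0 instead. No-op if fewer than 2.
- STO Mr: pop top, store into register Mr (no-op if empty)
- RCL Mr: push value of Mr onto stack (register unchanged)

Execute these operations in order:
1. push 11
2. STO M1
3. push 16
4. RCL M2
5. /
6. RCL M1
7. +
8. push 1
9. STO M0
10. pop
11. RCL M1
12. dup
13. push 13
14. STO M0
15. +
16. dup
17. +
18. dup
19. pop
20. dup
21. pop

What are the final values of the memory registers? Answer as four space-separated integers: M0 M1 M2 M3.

After op 1 (push 11): stack=[11] mem=[0,0,0,0]
After op 2 (STO M1): stack=[empty] mem=[0,11,0,0]
After op 3 (push 16): stack=[16] mem=[0,11,0,0]
After op 4 (RCL M2): stack=[16,0] mem=[0,11,0,0]
After op 5 (/): stack=[0] mem=[0,11,0,0]
After op 6 (RCL M1): stack=[0,11] mem=[0,11,0,0]
After op 7 (+): stack=[11] mem=[0,11,0,0]
After op 8 (push 1): stack=[11,1] mem=[0,11,0,0]
After op 9 (STO M0): stack=[11] mem=[1,11,0,0]
After op 10 (pop): stack=[empty] mem=[1,11,0,0]
After op 11 (RCL M1): stack=[11] mem=[1,11,0,0]
After op 12 (dup): stack=[11,11] mem=[1,11,0,0]
After op 13 (push 13): stack=[11,11,13] mem=[1,11,0,0]
After op 14 (STO M0): stack=[11,11] mem=[13,11,0,0]
After op 15 (+): stack=[22] mem=[13,11,0,0]
After op 16 (dup): stack=[22,22] mem=[13,11,0,0]
After op 17 (+): stack=[44] mem=[13,11,0,0]
After op 18 (dup): stack=[44,44] mem=[13,11,0,0]
After op 19 (pop): stack=[44] mem=[13,11,0,0]
After op 20 (dup): stack=[44,44] mem=[13,11,0,0]
After op 21 (pop): stack=[44] mem=[13,11,0,0]

Answer: 13 11 0 0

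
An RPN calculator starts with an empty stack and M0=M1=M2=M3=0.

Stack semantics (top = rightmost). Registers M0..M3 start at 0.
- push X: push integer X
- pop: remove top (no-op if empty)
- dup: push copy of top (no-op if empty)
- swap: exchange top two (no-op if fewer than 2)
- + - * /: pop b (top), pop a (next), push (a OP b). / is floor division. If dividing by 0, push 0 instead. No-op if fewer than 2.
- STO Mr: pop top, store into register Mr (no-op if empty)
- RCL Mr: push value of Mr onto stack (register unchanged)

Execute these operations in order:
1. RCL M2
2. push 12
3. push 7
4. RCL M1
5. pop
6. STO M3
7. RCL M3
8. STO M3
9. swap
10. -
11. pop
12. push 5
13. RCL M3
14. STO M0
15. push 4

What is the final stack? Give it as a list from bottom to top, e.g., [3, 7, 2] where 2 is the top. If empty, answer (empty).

Answer: [5, 4]

Derivation:
After op 1 (RCL M2): stack=[0] mem=[0,0,0,0]
After op 2 (push 12): stack=[0,12] mem=[0,0,0,0]
After op 3 (push 7): stack=[0,12,7] mem=[0,0,0,0]
After op 4 (RCL M1): stack=[0,12,7,0] mem=[0,0,0,0]
After op 5 (pop): stack=[0,12,7] mem=[0,0,0,0]
After op 6 (STO M3): stack=[0,12] mem=[0,0,0,7]
After op 7 (RCL M3): stack=[0,12,7] mem=[0,0,0,7]
After op 8 (STO M3): stack=[0,12] mem=[0,0,0,7]
After op 9 (swap): stack=[12,0] mem=[0,0,0,7]
After op 10 (-): stack=[12] mem=[0,0,0,7]
After op 11 (pop): stack=[empty] mem=[0,0,0,7]
After op 12 (push 5): stack=[5] mem=[0,0,0,7]
After op 13 (RCL M3): stack=[5,7] mem=[0,0,0,7]
After op 14 (STO M0): stack=[5] mem=[7,0,0,7]
After op 15 (push 4): stack=[5,4] mem=[7,0,0,7]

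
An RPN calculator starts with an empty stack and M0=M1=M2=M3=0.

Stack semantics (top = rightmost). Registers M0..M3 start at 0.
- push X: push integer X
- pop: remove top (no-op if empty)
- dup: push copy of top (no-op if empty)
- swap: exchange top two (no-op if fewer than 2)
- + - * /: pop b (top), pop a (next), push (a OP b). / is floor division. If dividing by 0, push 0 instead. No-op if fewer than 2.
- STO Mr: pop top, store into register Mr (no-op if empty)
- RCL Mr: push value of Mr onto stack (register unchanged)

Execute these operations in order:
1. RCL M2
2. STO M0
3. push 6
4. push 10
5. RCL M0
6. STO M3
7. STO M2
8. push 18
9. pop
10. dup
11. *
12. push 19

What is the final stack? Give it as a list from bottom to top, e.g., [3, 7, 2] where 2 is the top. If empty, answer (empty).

After op 1 (RCL M2): stack=[0] mem=[0,0,0,0]
After op 2 (STO M0): stack=[empty] mem=[0,0,0,0]
After op 3 (push 6): stack=[6] mem=[0,0,0,0]
After op 4 (push 10): stack=[6,10] mem=[0,0,0,0]
After op 5 (RCL M0): stack=[6,10,0] mem=[0,0,0,0]
After op 6 (STO M3): stack=[6,10] mem=[0,0,0,0]
After op 7 (STO M2): stack=[6] mem=[0,0,10,0]
After op 8 (push 18): stack=[6,18] mem=[0,0,10,0]
After op 9 (pop): stack=[6] mem=[0,0,10,0]
After op 10 (dup): stack=[6,6] mem=[0,0,10,0]
After op 11 (*): stack=[36] mem=[0,0,10,0]
After op 12 (push 19): stack=[36,19] mem=[0,0,10,0]

Answer: [36, 19]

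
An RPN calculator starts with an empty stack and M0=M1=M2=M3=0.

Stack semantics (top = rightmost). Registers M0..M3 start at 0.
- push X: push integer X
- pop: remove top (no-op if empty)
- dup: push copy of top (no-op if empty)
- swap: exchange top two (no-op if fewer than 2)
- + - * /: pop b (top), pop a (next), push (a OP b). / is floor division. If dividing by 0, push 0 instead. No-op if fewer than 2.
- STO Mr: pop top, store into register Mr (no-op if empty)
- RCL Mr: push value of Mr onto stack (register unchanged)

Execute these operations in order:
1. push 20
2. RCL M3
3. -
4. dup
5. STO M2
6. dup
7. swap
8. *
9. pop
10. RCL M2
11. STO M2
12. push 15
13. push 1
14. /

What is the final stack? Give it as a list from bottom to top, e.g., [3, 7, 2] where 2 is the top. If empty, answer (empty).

After op 1 (push 20): stack=[20] mem=[0,0,0,0]
After op 2 (RCL M3): stack=[20,0] mem=[0,0,0,0]
After op 3 (-): stack=[20] mem=[0,0,0,0]
After op 4 (dup): stack=[20,20] mem=[0,0,0,0]
After op 5 (STO M2): stack=[20] mem=[0,0,20,0]
After op 6 (dup): stack=[20,20] mem=[0,0,20,0]
After op 7 (swap): stack=[20,20] mem=[0,0,20,0]
After op 8 (*): stack=[400] mem=[0,0,20,0]
After op 9 (pop): stack=[empty] mem=[0,0,20,0]
After op 10 (RCL M2): stack=[20] mem=[0,0,20,0]
After op 11 (STO M2): stack=[empty] mem=[0,0,20,0]
After op 12 (push 15): stack=[15] mem=[0,0,20,0]
After op 13 (push 1): stack=[15,1] mem=[0,0,20,0]
After op 14 (/): stack=[15] mem=[0,0,20,0]

Answer: [15]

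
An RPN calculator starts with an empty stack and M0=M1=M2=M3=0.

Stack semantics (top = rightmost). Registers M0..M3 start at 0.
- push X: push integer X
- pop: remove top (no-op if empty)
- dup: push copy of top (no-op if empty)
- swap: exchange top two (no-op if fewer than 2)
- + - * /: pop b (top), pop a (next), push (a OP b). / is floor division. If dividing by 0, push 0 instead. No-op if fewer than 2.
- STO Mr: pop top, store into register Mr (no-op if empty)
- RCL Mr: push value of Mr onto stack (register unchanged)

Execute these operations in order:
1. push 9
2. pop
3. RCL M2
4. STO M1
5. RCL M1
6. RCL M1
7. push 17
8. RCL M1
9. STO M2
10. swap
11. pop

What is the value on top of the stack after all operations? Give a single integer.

After op 1 (push 9): stack=[9] mem=[0,0,0,0]
After op 2 (pop): stack=[empty] mem=[0,0,0,0]
After op 3 (RCL M2): stack=[0] mem=[0,0,0,0]
After op 4 (STO M1): stack=[empty] mem=[0,0,0,0]
After op 5 (RCL M1): stack=[0] mem=[0,0,0,0]
After op 6 (RCL M1): stack=[0,0] mem=[0,0,0,0]
After op 7 (push 17): stack=[0,0,17] mem=[0,0,0,0]
After op 8 (RCL M1): stack=[0,0,17,0] mem=[0,0,0,0]
After op 9 (STO M2): stack=[0,0,17] mem=[0,0,0,0]
After op 10 (swap): stack=[0,17,0] mem=[0,0,0,0]
After op 11 (pop): stack=[0,17] mem=[0,0,0,0]

Answer: 17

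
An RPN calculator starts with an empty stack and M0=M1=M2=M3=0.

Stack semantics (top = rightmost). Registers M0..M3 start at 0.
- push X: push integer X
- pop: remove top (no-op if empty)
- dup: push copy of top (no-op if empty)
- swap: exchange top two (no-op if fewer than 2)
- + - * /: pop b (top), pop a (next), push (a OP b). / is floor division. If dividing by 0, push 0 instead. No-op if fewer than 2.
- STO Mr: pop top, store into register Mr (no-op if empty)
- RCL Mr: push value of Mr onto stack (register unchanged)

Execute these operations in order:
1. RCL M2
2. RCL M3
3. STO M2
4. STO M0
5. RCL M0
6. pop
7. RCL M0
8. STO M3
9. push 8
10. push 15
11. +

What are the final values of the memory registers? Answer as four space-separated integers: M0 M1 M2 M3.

Answer: 0 0 0 0

Derivation:
After op 1 (RCL M2): stack=[0] mem=[0,0,0,0]
After op 2 (RCL M3): stack=[0,0] mem=[0,0,0,0]
After op 3 (STO M2): stack=[0] mem=[0,0,0,0]
After op 4 (STO M0): stack=[empty] mem=[0,0,0,0]
After op 5 (RCL M0): stack=[0] mem=[0,0,0,0]
After op 6 (pop): stack=[empty] mem=[0,0,0,0]
After op 7 (RCL M0): stack=[0] mem=[0,0,0,0]
After op 8 (STO M3): stack=[empty] mem=[0,0,0,0]
After op 9 (push 8): stack=[8] mem=[0,0,0,0]
After op 10 (push 15): stack=[8,15] mem=[0,0,0,0]
After op 11 (+): stack=[23] mem=[0,0,0,0]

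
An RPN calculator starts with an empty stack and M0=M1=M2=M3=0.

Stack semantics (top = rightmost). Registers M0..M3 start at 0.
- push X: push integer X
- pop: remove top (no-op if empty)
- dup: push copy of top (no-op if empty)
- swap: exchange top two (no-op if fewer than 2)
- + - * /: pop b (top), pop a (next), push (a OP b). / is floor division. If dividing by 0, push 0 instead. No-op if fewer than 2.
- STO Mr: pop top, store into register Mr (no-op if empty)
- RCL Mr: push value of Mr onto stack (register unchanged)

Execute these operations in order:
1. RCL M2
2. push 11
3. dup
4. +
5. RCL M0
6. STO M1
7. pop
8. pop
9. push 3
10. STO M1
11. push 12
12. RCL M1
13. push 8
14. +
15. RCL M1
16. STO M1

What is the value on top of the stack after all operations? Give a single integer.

Answer: 11

Derivation:
After op 1 (RCL M2): stack=[0] mem=[0,0,0,0]
After op 2 (push 11): stack=[0,11] mem=[0,0,0,0]
After op 3 (dup): stack=[0,11,11] mem=[0,0,0,0]
After op 4 (+): stack=[0,22] mem=[0,0,0,0]
After op 5 (RCL M0): stack=[0,22,0] mem=[0,0,0,0]
After op 6 (STO M1): stack=[0,22] mem=[0,0,0,0]
After op 7 (pop): stack=[0] mem=[0,0,0,0]
After op 8 (pop): stack=[empty] mem=[0,0,0,0]
After op 9 (push 3): stack=[3] mem=[0,0,0,0]
After op 10 (STO M1): stack=[empty] mem=[0,3,0,0]
After op 11 (push 12): stack=[12] mem=[0,3,0,0]
After op 12 (RCL M1): stack=[12,3] mem=[0,3,0,0]
After op 13 (push 8): stack=[12,3,8] mem=[0,3,0,0]
After op 14 (+): stack=[12,11] mem=[0,3,0,0]
After op 15 (RCL M1): stack=[12,11,3] mem=[0,3,0,0]
After op 16 (STO M1): stack=[12,11] mem=[0,3,0,0]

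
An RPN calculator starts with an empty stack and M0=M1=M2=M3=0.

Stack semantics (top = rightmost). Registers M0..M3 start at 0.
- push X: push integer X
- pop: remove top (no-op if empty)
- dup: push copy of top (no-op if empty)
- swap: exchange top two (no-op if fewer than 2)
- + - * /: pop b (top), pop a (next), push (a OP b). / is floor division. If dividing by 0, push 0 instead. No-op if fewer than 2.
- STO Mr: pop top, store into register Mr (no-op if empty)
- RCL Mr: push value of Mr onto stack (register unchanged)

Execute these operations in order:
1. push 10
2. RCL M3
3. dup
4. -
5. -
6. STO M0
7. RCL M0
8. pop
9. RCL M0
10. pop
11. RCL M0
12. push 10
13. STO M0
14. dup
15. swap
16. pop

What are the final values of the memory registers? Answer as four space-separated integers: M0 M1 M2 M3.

After op 1 (push 10): stack=[10] mem=[0,0,0,0]
After op 2 (RCL M3): stack=[10,0] mem=[0,0,0,0]
After op 3 (dup): stack=[10,0,0] mem=[0,0,0,0]
After op 4 (-): stack=[10,0] mem=[0,0,0,0]
After op 5 (-): stack=[10] mem=[0,0,0,0]
After op 6 (STO M0): stack=[empty] mem=[10,0,0,0]
After op 7 (RCL M0): stack=[10] mem=[10,0,0,0]
After op 8 (pop): stack=[empty] mem=[10,0,0,0]
After op 9 (RCL M0): stack=[10] mem=[10,0,0,0]
After op 10 (pop): stack=[empty] mem=[10,0,0,0]
After op 11 (RCL M0): stack=[10] mem=[10,0,0,0]
After op 12 (push 10): stack=[10,10] mem=[10,0,0,0]
After op 13 (STO M0): stack=[10] mem=[10,0,0,0]
After op 14 (dup): stack=[10,10] mem=[10,0,0,0]
After op 15 (swap): stack=[10,10] mem=[10,0,0,0]
After op 16 (pop): stack=[10] mem=[10,0,0,0]

Answer: 10 0 0 0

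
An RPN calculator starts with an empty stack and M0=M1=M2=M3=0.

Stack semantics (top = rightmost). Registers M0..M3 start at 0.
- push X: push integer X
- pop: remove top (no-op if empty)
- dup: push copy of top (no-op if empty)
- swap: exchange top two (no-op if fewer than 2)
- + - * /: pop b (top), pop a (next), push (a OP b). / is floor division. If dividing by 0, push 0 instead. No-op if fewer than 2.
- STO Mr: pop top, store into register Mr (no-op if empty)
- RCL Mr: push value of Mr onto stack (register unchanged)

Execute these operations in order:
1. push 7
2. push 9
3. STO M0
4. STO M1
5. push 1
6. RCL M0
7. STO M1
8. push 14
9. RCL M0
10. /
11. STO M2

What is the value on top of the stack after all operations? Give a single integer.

After op 1 (push 7): stack=[7] mem=[0,0,0,0]
After op 2 (push 9): stack=[7,9] mem=[0,0,0,0]
After op 3 (STO M0): stack=[7] mem=[9,0,0,0]
After op 4 (STO M1): stack=[empty] mem=[9,7,0,0]
After op 5 (push 1): stack=[1] mem=[9,7,0,0]
After op 6 (RCL M0): stack=[1,9] mem=[9,7,0,0]
After op 7 (STO M1): stack=[1] mem=[9,9,0,0]
After op 8 (push 14): stack=[1,14] mem=[9,9,0,0]
After op 9 (RCL M0): stack=[1,14,9] mem=[9,9,0,0]
After op 10 (/): stack=[1,1] mem=[9,9,0,0]
After op 11 (STO M2): stack=[1] mem=[9,9,1,0]

Answer: 1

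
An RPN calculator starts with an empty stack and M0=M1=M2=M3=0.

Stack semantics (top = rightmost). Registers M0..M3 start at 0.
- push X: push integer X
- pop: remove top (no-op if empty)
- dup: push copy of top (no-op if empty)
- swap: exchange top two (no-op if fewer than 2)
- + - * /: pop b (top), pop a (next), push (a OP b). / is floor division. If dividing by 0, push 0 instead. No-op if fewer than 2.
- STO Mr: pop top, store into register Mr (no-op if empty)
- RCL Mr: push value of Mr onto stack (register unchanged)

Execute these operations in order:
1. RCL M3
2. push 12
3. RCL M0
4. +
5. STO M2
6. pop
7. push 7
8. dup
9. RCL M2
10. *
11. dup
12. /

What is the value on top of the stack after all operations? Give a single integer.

After op 1 (RCL M3): stack=[0] mem=[0,0,0,0]
After op 2 (push 12): stack=[0,12] mem=[0,0,0,0]
After op 3 (RCL M0): stack=[0,12,0] mem=[0,0,0,0]
After op 4 (+): stack=[0,12] mem=[0,0,0,0]
After op 5 (STO M2): stack=[0] mem=[0,0,12,0]
After op 6 (pop): stack=[empty] mem=[0,0,12,0]
After op 7 (push 7): stack=[7] mem=[0,0,12,0]
After op 8 (dup): stack=[7,7] mem=[0,0,12,0]
After op 9 (RCL M2): stack=[7,7,12] mem=[0,0,12,0]
After op 10 (*): stack=[7,84] mem=[0,0,12,0]
After op 11 (dup): stack=[7,84,84] mem=[0,0,12,0]
After op 12 (/): stack=[7,1] mem=[0,0,12,0]

Answer: 1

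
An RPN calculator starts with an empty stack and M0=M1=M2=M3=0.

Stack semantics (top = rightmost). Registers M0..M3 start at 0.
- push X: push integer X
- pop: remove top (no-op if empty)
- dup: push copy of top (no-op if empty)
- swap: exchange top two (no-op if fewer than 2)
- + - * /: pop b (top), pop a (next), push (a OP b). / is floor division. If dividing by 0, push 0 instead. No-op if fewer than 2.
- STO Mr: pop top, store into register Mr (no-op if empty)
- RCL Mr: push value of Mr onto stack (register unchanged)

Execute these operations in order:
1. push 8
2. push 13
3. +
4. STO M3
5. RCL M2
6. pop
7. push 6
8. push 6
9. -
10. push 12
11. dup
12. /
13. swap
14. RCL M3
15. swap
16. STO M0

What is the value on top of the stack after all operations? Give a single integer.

After op 1 (push 8): stack=[8] mem=[0,0,0,0]
After op 2 (push 13): stack=[8,13] mem=[0,0,0,0]
After op 3 (+): stack=[21] mem=[0,0,0,0]
After op 4 (STO M3): stack=[empty] mem=[0,0,0,21]
After op 5 (RCL M2): stack=[0] mem=[0,0,0,21]
After op 6 (pop): stack=[empty] mem=[0,0,0,21]
After op 7 (push 6): stack=[6] mem=[0,0,0,21]
After op 8 (push 6): stack=[6,6] mem=[0,0,0,21]
After op 9 (-): stack=[0] mem=[0,0,0,21]
After op 10 (push 12): stack=[0,12] mem=[0,0,0,21]
After op 11 (dup): stack=[0,12,12] mem=[0,0,0,21]
After op 12 (/): stack=[0,1] mem=[0,0,0,21]
After op 13 (swap): stack=[1,0] mem=[0,0,0,21]
After op 14 (RCL M3): stack=[1,0,21] mem=[0,0,0,21]
After op 15 (swap): stack=[1,21,0] mem=[0,0,0,21]
After op 16 (STO M0): stack=[1,21] mem=[0,0,0,21]

Answer: 21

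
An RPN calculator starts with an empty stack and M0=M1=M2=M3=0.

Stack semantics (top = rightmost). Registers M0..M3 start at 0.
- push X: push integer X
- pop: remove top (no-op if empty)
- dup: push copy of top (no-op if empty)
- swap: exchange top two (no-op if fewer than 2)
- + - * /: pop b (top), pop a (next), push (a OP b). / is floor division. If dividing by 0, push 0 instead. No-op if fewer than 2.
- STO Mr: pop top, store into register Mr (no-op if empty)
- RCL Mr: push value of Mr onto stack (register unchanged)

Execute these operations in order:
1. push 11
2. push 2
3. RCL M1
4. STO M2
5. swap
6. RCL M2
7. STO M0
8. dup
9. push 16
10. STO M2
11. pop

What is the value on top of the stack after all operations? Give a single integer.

Answer: 11

Derivation:
After op 1 (push 11): stack=[11] mem=[0,0,0,0]
After op 2 (push 2): stack=[11,2] mem=[0,0,0,0]
After op 3 (RCL M1): stack=[11,2,0] mem=[0,0,0,0]
After op 4 (STO M2): stack=[11,2] mem=[0,0,0,0]
After op 5 (swap): stack=[2,11] mem=[0,0,0,0]
After op 6 (RCL M2): stack=[2,11,0] mem=[0,0,0,0]
After op 7 (STO M0): stack=[2,11] mem=[0,0,0,0]
After op 8 (dup): stack=[2,11,11] mem=[0,0,0,0]
After op 9 (push 16): stack=[2,11,11,16] mem=[0,0,0,0]
After op 10 (STO M2): stack=[2,11,11] mem=[0,0,16,0]
After op 11 (pop): stack=[2,11] mem=[0,0,16,0]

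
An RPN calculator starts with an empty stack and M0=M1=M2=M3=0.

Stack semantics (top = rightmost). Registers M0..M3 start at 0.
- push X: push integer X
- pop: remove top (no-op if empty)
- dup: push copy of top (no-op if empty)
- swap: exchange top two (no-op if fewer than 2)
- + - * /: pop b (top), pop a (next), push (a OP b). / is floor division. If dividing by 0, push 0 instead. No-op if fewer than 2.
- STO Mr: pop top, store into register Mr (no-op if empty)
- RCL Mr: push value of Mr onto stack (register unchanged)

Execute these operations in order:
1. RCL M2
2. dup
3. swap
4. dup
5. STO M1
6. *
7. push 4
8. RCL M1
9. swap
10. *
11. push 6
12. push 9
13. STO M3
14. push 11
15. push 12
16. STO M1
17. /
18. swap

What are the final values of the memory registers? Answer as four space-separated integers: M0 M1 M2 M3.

Answer: 0 12 0 9

Derivation:
After op 1 (RCL M2): stack=[0] mem=[0,0,0,0]
After op 2 (dup): stack=[0,0] mem=[0,0,0,0]
After op 3 (swap): stack=[0,0] mem=[0,0,0,0]
After op 4 (dup): stack=[0,0,0] mem=[0,0,0,0]
After op 5 (STO M1): stack=[0,0] mem=[0,0,0,0]
After op 6 (*): stack=[0] mem=[0,0,0,0]
After op 7 (push 4): stack=[0,4] mem=[0,0,0,0]
After op 8 (RCL M1): stack=[0,4,0] mem=[0,0,0,0]
After op 9 (swap): stack=[0,0,4] mem=[0,0,0,0]
After op 10 (*): stack=[0,0] mem=[0,0,0,0]
After op 11 (push 6): stack=[0,0,6] mem=[0,0,0,0]
After op 12 (push 9): stack=[0,0,6,9] mem=[0,0,0,0]
After op 13 (STO M3): stack=[0,0,6] mem=[0,0,0,9]
After op 14 (push 11): stack=[0,0,6,11] mem=[0,0,0,9]
After op 15 (push 12): stack=[0,0,6,11,12] mem=[0,0,0,9]
After op 16 (STO M1): stack=[0,0,6,11] mem=[0,12,0,9]
After op 17 (/): stack=[0,0,0] mem=[0,12,0,9]
After op 18 (swap): stack=[0,0,0] mem=[0,12,0,9]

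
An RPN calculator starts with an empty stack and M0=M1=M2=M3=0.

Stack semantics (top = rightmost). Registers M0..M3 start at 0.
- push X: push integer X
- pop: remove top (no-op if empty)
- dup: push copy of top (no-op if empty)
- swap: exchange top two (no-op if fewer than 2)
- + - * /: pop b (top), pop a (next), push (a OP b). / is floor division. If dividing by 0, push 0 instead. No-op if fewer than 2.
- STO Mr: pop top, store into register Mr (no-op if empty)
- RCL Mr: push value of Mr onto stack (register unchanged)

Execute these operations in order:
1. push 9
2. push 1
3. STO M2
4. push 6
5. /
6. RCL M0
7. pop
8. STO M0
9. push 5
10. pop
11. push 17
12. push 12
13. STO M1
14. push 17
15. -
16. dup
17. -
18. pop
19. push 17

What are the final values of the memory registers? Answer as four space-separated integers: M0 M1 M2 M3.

Answer: 1 12 1 0

Derivation:
After op 1 (push 9): stack=[9] mem=[0,0,0,0]
After op 2 (push 1): stack=[9,1] mem=[0,0,0,0]
After op 3 (STO M2): stack=[9] mem=[0,0,1,0]
After op 4 (push 6): stack=[9,6] mem=[0,0,1,0]
After op 5 (/): stack=[1] mem=[0,0,1,0]
After op 6 (RCL M0): stack=[1,0] mem=[0,0,1,0]
After op 7 (pop): stack=[1] mem=[0,0,1,0]
After op 8 (STO M0): stack=[empty] mem=[1,0,1,0]
After op 9 (push 5): stack=[5] mem=[1,0,1,0]
After op 10 (pop): stack=[empty] mem=[1,0,1,0]
After op 11 (push 17): stack=[17] mem=[1,0,1,0]
After op 12 (push 12): stack=[17,12] mem=[1,0,1,0]
After op 13 (STO M1): stack=[17] mem=[1,12,1,0]
After op 14 (push 17): stack=[17,17] mem=[1,12,1,0]
After op 15 (-): stack=[0] mem=[1,12,1,0]
After op 16 (dup): stack=[0,0] mem=[1,12,1,0]
After op 17 (-): stack=[0] mem=[1,12,1,0]
After op 18 (pop): stack=[empty] mem=[1,12,1,0]
After op 19 (push 17): stack=[17] mem=[1,12,1,0]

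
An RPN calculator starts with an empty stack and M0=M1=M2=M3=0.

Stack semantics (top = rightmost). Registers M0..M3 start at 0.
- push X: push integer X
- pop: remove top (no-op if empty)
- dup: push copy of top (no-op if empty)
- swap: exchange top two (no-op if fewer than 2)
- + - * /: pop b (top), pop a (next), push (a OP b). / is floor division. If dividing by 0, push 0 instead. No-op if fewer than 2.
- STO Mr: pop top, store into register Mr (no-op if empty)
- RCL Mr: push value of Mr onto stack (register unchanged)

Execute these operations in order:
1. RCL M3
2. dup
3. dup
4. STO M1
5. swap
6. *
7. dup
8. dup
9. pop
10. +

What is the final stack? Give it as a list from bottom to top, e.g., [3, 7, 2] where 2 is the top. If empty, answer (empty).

Answer: [0]

Derivation:
After op 1 (RCL M3): stack=[0] mem=[0,0,0,0]
After op 2 (dup): stack=[0,0] mem=[0,0,0,0]
After op 3 (dup): stack=[0,0,0] mem=[0,0,0,0]
After op 4 (STO M1): stack=[0,0] mem=[0,0,0,0]
After op 5 (swap): stack=[0,0] mem=[0,0,0,0]
After op 6 (*): stack=[0] mem=[0,0,0,0]
After op 7 (dup): stack=[0,0] mem=[0,0,0,0]
After op 8 (dup): stack=[0,0,0] mem=[0,0,0,0]
After op 9 (pop): stack=[0,0] mem=[0,0,0,0]
After op 10 (+): stack=[0] mem=[0,0,0,0]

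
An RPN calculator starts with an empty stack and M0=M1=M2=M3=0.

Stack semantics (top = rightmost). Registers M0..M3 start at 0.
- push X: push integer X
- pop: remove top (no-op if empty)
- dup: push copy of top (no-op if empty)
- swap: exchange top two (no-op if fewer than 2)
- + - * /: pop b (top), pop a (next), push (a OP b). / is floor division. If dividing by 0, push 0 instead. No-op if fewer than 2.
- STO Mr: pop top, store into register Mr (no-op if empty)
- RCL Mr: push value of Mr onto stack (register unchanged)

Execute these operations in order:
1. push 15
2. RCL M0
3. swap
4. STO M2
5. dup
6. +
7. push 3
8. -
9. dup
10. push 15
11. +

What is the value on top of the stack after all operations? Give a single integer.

After op 1 (push 15): stack=[15] mem=[0,0,0,0]
After op 2 (RCL M0): stack=[15,0] mem=[0,0,0,0]
After op 3 (swap): stack=[0,15] mem=[0,0,0,0]
After op 4 (STO M2): stack=[0] mem=[0,0,15,0]
After op 5 (dup): stack=[0,0] mem=[0,0,15,0]
After op 6 (+): stack=[0] mem=[0,0,15,0]
After op 7 (push 3): stack=[0,3] mem=[0,0,15,0]
After op 8 (-): stack=[-3] mem=[0,0,15,0]
After op 9 (dup): stack=[-3,-3] mem=[0,0,15,0]
After op 10 (push 15): stack=[-3,-3,15] mem=[0,0,15,0]
After op 11 (+): stack=[-3,12] mem=[0,0,15,0]

Answer: 12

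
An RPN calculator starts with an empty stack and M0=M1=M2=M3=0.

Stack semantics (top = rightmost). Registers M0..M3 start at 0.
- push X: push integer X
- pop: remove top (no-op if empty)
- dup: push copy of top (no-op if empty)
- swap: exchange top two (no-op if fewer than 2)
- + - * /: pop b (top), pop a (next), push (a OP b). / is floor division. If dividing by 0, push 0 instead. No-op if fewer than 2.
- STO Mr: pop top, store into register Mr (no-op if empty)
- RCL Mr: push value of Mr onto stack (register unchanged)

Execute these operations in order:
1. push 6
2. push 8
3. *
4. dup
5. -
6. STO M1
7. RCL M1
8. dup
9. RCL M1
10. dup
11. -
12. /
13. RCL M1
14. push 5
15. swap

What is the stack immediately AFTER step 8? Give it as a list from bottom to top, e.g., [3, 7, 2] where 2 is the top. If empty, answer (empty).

After op 1 (push 6): stack=[6] mem=[0,0,0,0]
After op 2 (push 8): stack=[6,8] mem=[0,0,0,0]
After op 3 (*): stack=[48] mem=[0,0,0,0]
After op 4 (dup): stack=[48,48] mem=[0,0,0,0]
After op 5 (-): stack=[0] mem=[0,0,0,0]
After op 6 (STO M1): stack=[empty] mem=[0,0,0,0]
After op 7 (RCL M1): stack=[0] mem=[0,0,0,0]
After op 8 (dup): stack=[0,0] mem=[0,0,0,0]

[0, 0]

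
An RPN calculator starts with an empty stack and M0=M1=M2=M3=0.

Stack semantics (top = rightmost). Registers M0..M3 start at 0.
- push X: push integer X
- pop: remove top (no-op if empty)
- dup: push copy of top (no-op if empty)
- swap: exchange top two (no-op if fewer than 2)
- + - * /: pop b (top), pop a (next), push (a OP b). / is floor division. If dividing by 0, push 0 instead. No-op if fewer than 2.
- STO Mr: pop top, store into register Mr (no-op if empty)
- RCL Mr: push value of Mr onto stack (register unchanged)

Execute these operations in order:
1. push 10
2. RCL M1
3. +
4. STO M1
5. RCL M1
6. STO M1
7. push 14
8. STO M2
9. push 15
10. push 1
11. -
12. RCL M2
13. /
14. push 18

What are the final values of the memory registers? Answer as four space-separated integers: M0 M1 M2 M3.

Answer: 0 10 14 0

Derivation:
After op 1 (push 10): stack=[10] mem=[0,0,0,0]
After op 2 (RCL M1): stack=[10,0] mem=[0,0,0,0]
After op 3 (+): stack=[10] mem=[0,0,0,0]
After op 4 (STO M1): stack=[empty] mem=[0,10,0,0]
After op 5 (RCL M1): stack=[10] mem=[0,10,0,0]
After op 6 (STO M1): stack=[empty] mem=[0,10,0,0]
After op 7 (push 14): stack=[14] mem=[0,10,0,0]
After op 8 (STO M2): stack=[empty] mem=[0,10,14,0]
After op 9 (push 15): stack=[15] mem=[0,10,14,0]
After op 10 (push 1): stack=[15,1] mem=[0,10,14,0]
After op 11 (-): stack=[14] mem=[0,10,14,0]
After op 12 (RCL M2): stack=[14,14] mem=[0,10,14,0]
After op 13 (/): stack=[1] mem=[0,10,14,0]
After op 14 (push 18): stack=[1,18] mem=[0,10,14,0]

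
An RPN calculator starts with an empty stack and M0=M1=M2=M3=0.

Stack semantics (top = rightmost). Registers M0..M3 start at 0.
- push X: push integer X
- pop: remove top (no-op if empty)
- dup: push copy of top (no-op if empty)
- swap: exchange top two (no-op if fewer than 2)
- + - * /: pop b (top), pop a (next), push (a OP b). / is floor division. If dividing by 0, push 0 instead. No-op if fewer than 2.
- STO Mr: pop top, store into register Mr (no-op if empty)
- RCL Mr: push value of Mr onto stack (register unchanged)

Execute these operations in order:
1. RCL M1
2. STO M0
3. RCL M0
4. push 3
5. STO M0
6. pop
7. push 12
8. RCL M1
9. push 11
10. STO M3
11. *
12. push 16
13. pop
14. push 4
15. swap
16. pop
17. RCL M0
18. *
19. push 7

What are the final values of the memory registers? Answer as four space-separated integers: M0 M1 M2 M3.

After op 1 (RCL M1): stack=[0] mem=[0,0,0,0]
After op 2 (STO M0): stack=[empty] mem=[0,0,0,0]
After op 3 (RCL M0): stack=[0] mem=[0,0,0,0]
After op 4 (push 3): stack=[0,3] mem=[0,0,0,0]
After op 5 (STO M0): stack=[0] mem=[3,0,0,0]
After op 6 (pop): stack=[empty] mem=[3,0,0,0]
After op 7 (push 12): stack=[12] mem=[3,0,0,0]
After op 8 (RCL M1): stack=[12,0] mem=[3,0,0,0]
After op 9 (push 11): stack=[12,0,11] mem=[3,0,0,0]
After op 10 (STO M3): stack=[12,0] mem=[3,0,0,11]
After op 11 (*): stack=[0] mem=[3,0,0,11]
After op 12 (push 16): stack=[0,16] mem=[3,0,0,11]
After op 13 (pop): stack=[0] mem=[3,0,0,11]
After op 14 (push 4): stack=[0,4] mem=[3,0,0,11]
After op 15 (swap): stack=[4,0] mem=[3,0,0,11]
After op 16 (pop): stack=[4] mem=[3,0,0,11]
After op 17 (RCL M0): stack=[4,3] mem=[3,0,0,11]
After op 18 (*): stack=[12] mem=[3,0,0,11]
After op 19 (push 7): stack=[12,7] mem=[3,0,0,11]

Answer: 3 0 0 11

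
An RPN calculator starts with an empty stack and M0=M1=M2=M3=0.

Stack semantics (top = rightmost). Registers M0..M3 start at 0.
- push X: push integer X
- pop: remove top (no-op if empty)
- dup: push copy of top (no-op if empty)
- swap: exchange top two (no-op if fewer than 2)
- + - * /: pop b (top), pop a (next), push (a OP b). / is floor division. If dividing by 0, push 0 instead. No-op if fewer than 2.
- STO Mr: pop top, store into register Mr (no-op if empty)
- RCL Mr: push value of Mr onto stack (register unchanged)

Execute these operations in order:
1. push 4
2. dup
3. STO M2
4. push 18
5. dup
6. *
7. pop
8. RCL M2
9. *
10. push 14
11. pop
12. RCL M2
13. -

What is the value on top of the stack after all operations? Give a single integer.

Answer: 12

Derivation:
After op 1 (push 4): stack=[4] mem=[0,0,0,0]
After op 2 (dup): stack=[4,4] mem=[0,0,0,0]
After op 3 (STO M2): stack=[4] mem=[0,0,4,0]
After op 4 (push 18): stack=[4,18] mem=[0,0,4,0]
After op 5 (dup): stack=[4,18,18] mem=[0,0,4,0]
After op 6 (*): stack=[4,324] mem=[0,0,4,0]
After op 7 (pop): stack=[4] mem=[0,0,4,0]
After op 8 (RCL M2): stack=[4,4] mem=[0,0,4,0]
After op 9 (*): stack=[16] mem=[0,0,4,0]
After op 10 (push 14): stack=[16,14] mem=[0,0,4,0]
After op 11 (pop): stack=[16] mem=[0,0,4,0]
After op 12 (RCL M2): stack=[16,4] mem=[0,0,4,0]
After op 13 (-): stack=[12] mem=[0,0,4,0]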